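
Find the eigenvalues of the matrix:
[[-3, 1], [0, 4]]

Characteristic equation: det(A - λI) = 0
λ² - (trace)λ + (det) = 0
trace = -3 + 4 = 1, det = (-3)(4) - (1)(0) = -12
λ² - (1)λ + (-12) = 0
λ = (1 ± √((1)² - 4·(-12))) / 2 = (1 ± √49) / 2
Solving: λ = -3, 4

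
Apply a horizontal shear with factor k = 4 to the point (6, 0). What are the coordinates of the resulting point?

Shear matrix for horizontal shear with factor k = 4:
[[1, 4], [0, 1]]
Result: (6, 0) → (6, 0)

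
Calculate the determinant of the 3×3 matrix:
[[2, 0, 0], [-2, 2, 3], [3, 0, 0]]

Expansion along first row:
det = 2·det([[2,3],[0,0]]) - 0·det([[-2,3],[3,0]]) + 0·det([[-2,2],[3,0]])
    = 2·(2·0 - 3·0) - 0·(-2·0 - 3·3) + 0·(-2·0 - 2·3)
    = 2·0 - 0·-9 + 0·-6
    = 0 + 0 + 0 = 0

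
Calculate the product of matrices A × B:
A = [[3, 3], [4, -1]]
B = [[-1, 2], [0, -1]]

Matrix multiplication:
C[0][0] = 3×-1 + 3×0 = -3
C[0][1] = 3×2 + 3×-1 = 3
C[1][0] = 4×-1 + -1×0 = -4
C[1][1] = 4×2 + -1×-1 = 9
Result: [[-3, 3], [-4, 9]]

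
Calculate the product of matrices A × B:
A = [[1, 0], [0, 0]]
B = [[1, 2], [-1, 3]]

Matrix multiplication:
C[0][0] = 1×1 + 0×-1 = 1
C[0][1] = 1×2 + 0×3 = 2
C[1][0] = 0×1 + 0×-1 = 0
C[1][1] = 0×2 + 0×3 = 0
Result: [[1, 2], [0, 0]]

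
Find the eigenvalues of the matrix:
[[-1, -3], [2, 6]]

Characteristic equation: det(A - λI) = 0
λ² - (trace)λ + (det) = 0
trace = -1 + 6 = 5, det = (-1)(6) - (-3)(2) = 0
λ² - (5)λ + (0) = 0
λ = (5 ± √((5)² - 4·(0))) / 2 = (5 ± √25) / 2
Solving: λ = 0, 5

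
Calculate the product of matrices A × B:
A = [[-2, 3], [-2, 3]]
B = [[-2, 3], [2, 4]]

Matrix multiplication:
C[0][0] = -2×-2 + 3×2 = 10
C[0][1] = -2×3 + 3×4 = 6
C[1][0] = -2×-2 + 3×2 = 10
C[1][1] = -2×3 + 3×4 = 6
Result: [[10, 6], [10, 6]]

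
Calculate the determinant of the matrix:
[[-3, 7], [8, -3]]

For a 2×2 matrix [[a, b], [c, d]], det = ad - bc
det = (-3)(-3) - (7)(8) = 9 - 56 = -47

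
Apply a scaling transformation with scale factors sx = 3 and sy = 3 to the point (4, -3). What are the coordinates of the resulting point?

Scaling matrix:
[[3, 0], [0, 3]]
Result: (4 × 3, -3 × 3) = (12, -9)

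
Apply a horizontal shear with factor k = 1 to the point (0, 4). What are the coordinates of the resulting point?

Shear matrix for horizontal shear with factor k = 1:
[[1, 1], [0, 1]]
Result: (0, 4) → (4, 4)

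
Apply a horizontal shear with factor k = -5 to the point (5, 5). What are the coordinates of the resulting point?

Shear matrix for horizontal shear with factor k = -5:
[[1, -5], [0, 1]]
Result: (5, 5) → (-20, 5)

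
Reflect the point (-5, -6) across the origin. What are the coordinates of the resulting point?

Reflection across origin: (-5, -6) → (5, 6)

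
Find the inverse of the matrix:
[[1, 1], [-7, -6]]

For [[a,b],[c,d]], inverse = (1/det)·[[d,-b],[-c,a]]
det = (1)(-6) - (1)(-7) = -6 - -7 = 1
Inverse = [[-6, -1], [7, 1]]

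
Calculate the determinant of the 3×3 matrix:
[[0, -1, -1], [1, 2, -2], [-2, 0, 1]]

Expansion along first row:
det = 0·det([[2,-2],[0,1]]) - -1·det([[1,-2],[-2,1]]) + -1·det([[1,2],[-2,0]])
    = 0·(2·1 - -2·0) - -1·(1·1 - -2·-2) + -1·(1·0 - 2·-2)
    = 0·2 - -1·-3 + -1·4
    = 0 + -3 + -4 = -7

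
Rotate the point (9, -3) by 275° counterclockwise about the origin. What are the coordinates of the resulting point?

Rotation matrix for 275°: [[cos 275°, -sin 275°], [sin 275°, cos 275°]] ≈ [[0.087156, 0.996195], [-0.996195, 0.087156]]
[[0.087156, 0.996195], [-0.996195, 0.087156]] × [9, -3]ᵀ ≈ [-2.2042, -9.2272]ᵀ
Result: (-2.2042, -9.2272)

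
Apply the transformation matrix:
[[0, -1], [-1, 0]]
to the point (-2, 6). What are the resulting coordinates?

Matrix multiplication:
[[0, -1], [-1, 0]] × [-2, 6]ᵀ
= [(0)(-2) + (-1)(6), (-1)(-2) + (0)(6)]ᵀ
= [-6, 2]ᵀ
Result: (-6, 2)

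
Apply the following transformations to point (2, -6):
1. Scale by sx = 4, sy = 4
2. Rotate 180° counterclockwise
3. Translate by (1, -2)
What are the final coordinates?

Step 1: Scale → (8, -24)
Step 2: Rotate 180° → (-8, 24)
Step 3: Translate → (-7, 22)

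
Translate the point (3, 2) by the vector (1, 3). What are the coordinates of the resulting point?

Translation by (1, 3) (homogeneous matrix [[1, 0, 1], [0, 1, 3], [0, 0, 1]]):
x' = 3 + 1 = 4
y' = 2 + 3 = 5
Result: (4, 5)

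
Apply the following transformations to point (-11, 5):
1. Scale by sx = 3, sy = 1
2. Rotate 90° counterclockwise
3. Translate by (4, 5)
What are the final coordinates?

Step 1: Scale → (-33, 5)
Step 2: Rotate 90° → (-5, -33)
Step 3: Translate → (-1, -28)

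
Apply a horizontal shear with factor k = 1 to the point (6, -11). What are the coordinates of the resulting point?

Shear matrix for horizontal shear with factor k = 1:
[[1, 1], [0, 1]]
Result: (6, -11) → (-5, -11)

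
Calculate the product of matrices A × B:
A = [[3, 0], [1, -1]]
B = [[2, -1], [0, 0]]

Matrix multiplication:
C[0][0] = 3×2 + 0×0 = 6
C[0][1] = 3×-1 + 0×0 = -3
C[1][0] = 1×2 + -1×0 = 2
C[1][1] = 1×-1 + -1×0 = -1
Result: [[6, -3], [2, -1]]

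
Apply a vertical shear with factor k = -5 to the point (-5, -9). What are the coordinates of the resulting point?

Shear matrix for vertical shear with factor k = -5:
[[1, 0], [-5, 1]]
Result: (-5, -9) → (-5, 16)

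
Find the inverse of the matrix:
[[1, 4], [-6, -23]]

For [[a,b],[c,d]], inverse = (1/det)·[[d,-b],[-c,a]]
det = (1)(-23) - (4)(-6) = -23 - -24 = 1
Inverse = [[-23, -4], [6, 1]]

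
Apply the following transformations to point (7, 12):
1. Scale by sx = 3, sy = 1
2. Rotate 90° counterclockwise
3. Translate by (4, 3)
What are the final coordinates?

Step 1: Scale → (21, 12)
Step 2: Rotate 90° → (-12, 21)
Step 3: Translate → (-8, 24)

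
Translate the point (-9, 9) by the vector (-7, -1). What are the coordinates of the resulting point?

Translation by (-7, -1) (homogeneous matrix [[1, 0, -7], [0, 1, -1], [0, 0, 1]]):
x' = -9 + -7 = -16
y' = 9 + -1 = 8
Result: (-16, 8)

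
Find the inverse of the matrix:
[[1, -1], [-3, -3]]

For [[a,b],[c,d]], inverse = (1/det)·[[d,-b],[-c,a]]
det = (1)(-3) - (-1)(-3) = -3 - 3 = -6
Inverse = (1/-6)·[[-3, 1], [3, 1]]
= [[1/2, -1/6], [-1/2, -1/6]]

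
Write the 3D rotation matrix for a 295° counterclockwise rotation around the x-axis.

Rotation matrix for counterclockwise 295° around x-axis:
cos(295°) = 0.4226, sin(295°) = -0.9063
Result: [[1, 0, 0], [0, 0.4226, 0.9063], [0, -0.9063, 0.4226]]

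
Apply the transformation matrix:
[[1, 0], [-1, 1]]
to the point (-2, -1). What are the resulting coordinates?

Matrix multiplication:
[[1, 0], [-1, 1]] × [-2, -1]ᵀ
= [(1)(-2) + (0)(-1), (-1)(-2) + (1)(-1)]ᵀ
= [-2, 1]ᵀ
Result: (-2, 1)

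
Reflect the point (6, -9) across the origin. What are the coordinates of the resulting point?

Reflection across origin: (6, -9) → (-6, 9)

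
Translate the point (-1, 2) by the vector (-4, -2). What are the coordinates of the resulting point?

Translation by (-4, -2) (homogeneous matrix [[1, 0, -4], [0, 1, -2], [0, 0, 1]]):
x' = -1 + -4 = -5
y' = 2 + -2 = 0
Result: (-5, 0)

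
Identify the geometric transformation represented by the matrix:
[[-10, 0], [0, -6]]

This matrix represents: non-uniform scaling by sx = -10, sy = -6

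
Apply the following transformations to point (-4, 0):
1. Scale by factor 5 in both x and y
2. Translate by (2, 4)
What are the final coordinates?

Step 1: Scale (-4, 0) by 5 → (-20, 0)
Step 2: Translate by (2, 4) → (-18, 4)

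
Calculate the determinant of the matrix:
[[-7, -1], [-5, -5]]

For a 2×2 matrix [[a, b], [c, d]], det = ad - bc
det = (-7)(-5) - (-1)(-5) = 35 - 5 = 30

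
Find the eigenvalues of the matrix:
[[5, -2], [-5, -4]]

Characteristic equation: det(A - λI) = 0
λ² - (trace)λ + (det) = 0
trace = 5 + -4 = 1, det = (5)(-4) - (-2)(-5) = -30
λ² - (1)λ + (-30) = 0
λ = (1 ± √((1)² - 4·(-30))) / 2 = (1 ± √121) / 2
Solving: λ = -5, 6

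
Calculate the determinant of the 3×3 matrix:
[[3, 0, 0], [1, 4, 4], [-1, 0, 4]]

Expansion along first row:
det = 3·det([[4,4],[0,4]]) - 0·det([[1,4],[-1,4]]) + 0·det([[1,4],[-1,0]])
    = 3·(4·4 - 4·0) - 0·(1·4 - 4·-1) + 0·(1·0 - 4·-1)
    = 3·16 - 0·8 + 0·4
    = 48 + 0 + 0 = 48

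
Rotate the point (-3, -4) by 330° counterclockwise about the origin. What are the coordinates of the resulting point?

Rotation matrix for 330°: [[cos 330°, -sin 330°], [sin 330°, cos 330°]] ≈ [[0.866025, 0.500000], [-0.500000, 0.866025]]
[[0.866025, 0.500000], [-0.500000, 0.866025]] × [-3, -4]ᵀ ≈ [-4.5981, -1.9641]ᵀ
Result: (-4.5981, -1.9641)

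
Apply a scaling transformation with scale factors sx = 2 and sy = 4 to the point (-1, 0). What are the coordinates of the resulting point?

Scaling matrix:
[[2, 0], [0, 4]]
Result: (-1 × 2, 0 × 4) = (-2, 0)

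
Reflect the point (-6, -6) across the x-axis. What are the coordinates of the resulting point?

Reflection across x-axis: (-6, -6) → (-6, 6)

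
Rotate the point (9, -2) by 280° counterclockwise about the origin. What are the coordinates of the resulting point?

Rotation matrix for 280°: [[cos 280°, -sin 280°], [sin 280°, cos 280°]] ≈ [[0.173648, 0.984808], [-0.984808, 0.173648]]
[[0.173648, 0.984808], [-0.984808, 0.173648]] × [9, -2]ᵀ ≈ [-0.4068, -9.2106]ᵀ
Result: (-0.4068, -9.2106)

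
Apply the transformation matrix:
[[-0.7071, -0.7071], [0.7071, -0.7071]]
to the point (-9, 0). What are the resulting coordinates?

Matrix multiplication:
[[-0.7071, -0.7071], [0.7071, -0.7071]] × [-9, 0]ᵀ
= [(-0.7071)(-9) + (-0.7071)(0), (0.7071)(-9) + (-0.7071)(0)]ᵀ
= [6.3639, -6.3639]ᵀ
Result: (6.3639, -6.3639)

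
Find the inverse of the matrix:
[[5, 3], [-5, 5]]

For [[a,b],[c,d]], inverse = (1/det)·[[d,-b],[-c,a]]
det = (5)(5) - (3)(-5) = 25 - -15 = 40
Inverse = (1/40)·[[5, -3], [5, 5]]
= [[1/8, -3/40], [1/8, 1/8]]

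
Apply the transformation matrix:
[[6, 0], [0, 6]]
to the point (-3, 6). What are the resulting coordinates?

Matrix multiplication:
[[6, 0], [0, 6]] × [-3, 6]ᵀ
= [(6)(-3) + (0)(6), (0)(-3) + (6)(6)]ᵀ
= [-18, 36]ᵀ
Result: (-18, 36)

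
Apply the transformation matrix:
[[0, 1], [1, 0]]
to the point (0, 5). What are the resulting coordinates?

Matrix multiplication:
[[0, 1], [1, 0]] × [0, 5]ᵀ
= [(0)(0) + (1)(5), (1)(0) + (0)(5)]ᵀ
= [5, 0]ᵀ
Result: (5, 0)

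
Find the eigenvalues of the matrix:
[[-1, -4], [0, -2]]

Characteristic equation: det(A - λI) = 0
λ² - (trace)λ + (det) = 0
trace = -1 + -2 = -3, det = (-1)(-2) - (-4)(0) = 2
λ² - (-3)λ + (2) = 0
λ = (-3 ± √((-3)² - 4·(2))) / 2 = (-3 ± √1) / 2
Solving: λ = -2, -1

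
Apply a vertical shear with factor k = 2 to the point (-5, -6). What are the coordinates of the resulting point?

Shear matrix for vertical shear with factor k = 2:
[[1, 0], [2, 1]]
Result: (-5, -6) → (-5, -16)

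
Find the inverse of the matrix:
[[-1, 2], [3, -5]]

For [[a,b],[c,d]], inverse = (1/det)·[[d,-b],[-c,a]]
det = (-1)(-5) - (2)(3) = 5 - 6 = -1
Inverse = (1/-1)·[[-5, -2], [-3, -1]]
= [[5, 2], [3, 1]]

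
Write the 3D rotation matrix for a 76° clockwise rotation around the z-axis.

Rotation matrix for clockwise 76° around z-axis:
A clockwise rotation by 76° is a counterclockwise rotation by -76°.
cos(-76°) = 0.2419, sin(-76°) = -0.9703
Result: [[0.2419, 0.9703, 0], [-0.9703, 0.2419, 0], [0, 0, 1]]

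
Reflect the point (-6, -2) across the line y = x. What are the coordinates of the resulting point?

Reflection across line y = x: (-6, -2) → (-2, -6)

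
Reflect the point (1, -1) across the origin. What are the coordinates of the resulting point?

Reflection across origin: (1, -1) → (-1, 1)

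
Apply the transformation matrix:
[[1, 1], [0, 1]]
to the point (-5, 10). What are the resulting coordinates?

Matrix multiplication:
[[1, 1], [0, 1]] × [-5, 10]ᵀ
= [(1)(-5) + (1)(10), (0)(-5) + (1)(10)]ᵀ
= [5, 10]ᵀ
Result: (5, 10)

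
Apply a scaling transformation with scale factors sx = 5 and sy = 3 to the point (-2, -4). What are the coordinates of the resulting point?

Scaling matrix:
[[5, 0], [0, 3]]
Result: (-2 × 5, -4 × 3) = (-10, -12)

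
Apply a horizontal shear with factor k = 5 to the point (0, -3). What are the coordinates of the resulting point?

Shear matrix for horizontal shear with factor k = 5:
[[1, 5], [0, 1]]
Result: (0, -3) → (-15, -3)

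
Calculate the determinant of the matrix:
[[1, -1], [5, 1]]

For a 2×2 matrix [[a, b], [c, d]], det = ad - bc
det = (1)(1) - (-1)(5) = 1 - -5 = 6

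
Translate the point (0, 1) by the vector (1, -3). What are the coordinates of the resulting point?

Translation by (1, -3) (homogeneous matrix [[1, 0, 1], [0, 1, -3], [0, 0, 1]]):
x' = 0 + 1 = 1
y' = 1 + -3 = -2
Result: (1, -2)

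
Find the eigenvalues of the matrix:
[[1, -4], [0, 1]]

Characteristic equation: det(A - λI) = 0
λ² - (trace)λ + (det) = 0
trace = 1 + 1 = 2, det = (1)(1) - (-4)(0) = 1
λ² - (2)λ + (1) = 0
λ = (2 ± √((2)² - 4·(1))) / 2 = (2 ± √0) / 2
Solving: λ = 1, 1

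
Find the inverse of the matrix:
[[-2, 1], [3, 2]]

For [[a,b],[c,d]], inverse = (1/det)·[[d,-b],[-c,a]]
det = (-2)(2) - (1)(3) = -4 - 3 = -7
Inverse = (1/-7)·[[2, -1], [-3, -2]]
= [[-2/7, 1/7], [3/7, 2/7]]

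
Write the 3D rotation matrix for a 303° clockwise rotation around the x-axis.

Rotation matrix for clockwise 303° around x-axis:
A clockwise rotation by 303° is a counterclockwise rotation by -303°.
cos(-303°) = 0.5446, sin(-303°) = 0.8387
Result: [[1, 0, 0], [0, 0.5446, -0.8387], [0, 0.8387, 0.5446]]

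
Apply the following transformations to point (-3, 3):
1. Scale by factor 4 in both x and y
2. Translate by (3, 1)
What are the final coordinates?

Step 1: Scale (-3, 3) by 4 → (-12, 12)
Step 2: Translate by (3, 1) → (-9, 13)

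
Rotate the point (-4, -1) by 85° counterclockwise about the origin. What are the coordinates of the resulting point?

Rotation matrix for 85°: [[cos 85°, -sin 85°], [sin 85°, cos 85°]] ≈ [[0.087156, -0.996195], [0.996195, 0.087156]]
[[0.087156, -0.996195], [0.996195, 0.087156]] × [-4, -1]ᵀ ≈ [0.6476, -4.0719]ᵀ
Result: (0.6476, -4.0719)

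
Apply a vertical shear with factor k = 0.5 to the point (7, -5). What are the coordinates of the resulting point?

Shear matrix for vertical shear with factor k = 0.5:
[[1, 0], [0.50, 1]]
Result: (7, -5) → (7, -1.5)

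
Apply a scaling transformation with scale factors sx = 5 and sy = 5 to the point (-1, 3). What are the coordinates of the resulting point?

Scaling matrix:
[[5, 0], [0, 5]]
Result: (-1 × 5, 3 × 5) = (-5, 15)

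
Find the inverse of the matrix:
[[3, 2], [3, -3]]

For [[a,b],[c,d]], inverse = (1/det)·[[d,-b],[-c,a]]
det = (3)(-3) - (2)(3) = -9 - 6 = -15
Inverse = (1/-15)·[[-3, -2], [-3, 3]]
= [[1/5, 2/15], [1/5, -1/5]]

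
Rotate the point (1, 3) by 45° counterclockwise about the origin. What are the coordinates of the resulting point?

Rotation matrix for 45°: [[cos 45°, -sin 45°], [sin 45°, cos 45°]] ≈ [[0.707107, -0.707107], [0.707107, 0.707107]]
[[0.707107, -0.707107], [0.707107, 0.707107]] × [1, 3]ᵀ ≈ [-1.4142, 2.8284]ᵀ
Result: (-1.4142, 2.8284)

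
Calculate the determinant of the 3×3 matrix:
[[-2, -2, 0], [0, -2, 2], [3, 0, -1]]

Expansion along first row:
det = -2·det([[-2,2],[0,-1]]) - -2·det([[0,2],[3,-1]]) + 0·det([[0,-2],[3,0]])
    = -2·(-2·-1 - 2·0) - -2·(0·-1 - 2·3) + 0·(0·0 - -2·3)
    = -2·2 - -2·-6 + 0·6
    = -4 + -12 + 0 = -16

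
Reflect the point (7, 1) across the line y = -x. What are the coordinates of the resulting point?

Reflection across line y = -x: (7, 1) → (-1, -7)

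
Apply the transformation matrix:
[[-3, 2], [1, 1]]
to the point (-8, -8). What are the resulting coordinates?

Matrix multiplication:
[[-3, 2], [1, 1]] × [-8, -8]ᵀ
= [(-3)(-8) + (2)(-8), (1)(-8) + (1)(-8)]ᵀ
= [8, -16]ᵀ
Result: (8, -16)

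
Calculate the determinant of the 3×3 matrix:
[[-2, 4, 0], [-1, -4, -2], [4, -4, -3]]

Expansion along first row:
det = -2·det([[-4,-2],[-4,-3]]) - 4·det([[-1,-2],[4,-3]]) + 0·det([[-1,-4],[4,-4]])
    = -2·(-4·-3 - -2·-4) - 4·(-1·-3 - -2·4) + 0·(-1·-4 - -4·4)
    = -2·4 - 4·11 + 0·20
    = -8 + -44 + 0 = -52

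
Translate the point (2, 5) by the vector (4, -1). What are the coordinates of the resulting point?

Translation by (4, -1) (homogeneous matrix [[1, 0, 4], [0, 1, -1], [0, 0, 1]]):
x' = 2 + 4 = 6
y' = 5 + -1 = 4
Result: (6, 4)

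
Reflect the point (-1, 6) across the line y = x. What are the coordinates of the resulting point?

Reflection across line y = x: (-1, 6) → (6, -1)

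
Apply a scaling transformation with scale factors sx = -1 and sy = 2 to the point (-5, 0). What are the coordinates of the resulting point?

Scaling matrix:
[[-1, 0], [0, 2]]
Result: (-5 × -1, 0 × 2) = (5, 0)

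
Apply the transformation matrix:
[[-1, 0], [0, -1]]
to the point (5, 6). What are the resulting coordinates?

Matrix multiplication:
[[-1, 0], [0, -1]] × [5, 6]ᵀ
= [(-1)(5) + (0)(6), (0)(5) + (-1)(6)]ᵀ
= [-5, -6]ᵀ
Result: (-5, -6)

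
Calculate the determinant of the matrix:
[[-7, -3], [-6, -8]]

For a 2×2 matrix [[a, b], [c, d]], det = ad - bc
det = (-7)(-8) - (-3)(-6) = 56 - 18 = 38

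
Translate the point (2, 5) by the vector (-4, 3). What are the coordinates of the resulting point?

Translation by (-4, 3) (homogeneous matrix [[1, 0, -4], [0, 1, 3], [0, 0, 1]]):
x' = 2 + -4 = -2
y' = 5 + 3 = 8
Result: (-2, 8)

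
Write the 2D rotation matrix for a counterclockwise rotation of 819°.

Rotation matrix formula: [[cos θ, -sin θ], [sin θ, cos θ]]
For θ = 819°:
cos(819°) = -0.1564
sin(819°) = 0.9877
Result: [[-0.1564, -0.9877], [0.9877, -0.1564]]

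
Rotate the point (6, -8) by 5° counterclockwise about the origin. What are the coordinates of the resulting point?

Rotation matrix for 5°: [[cos 5°, -sin 5°], [sin 5°, cos 5°]] ≈ [[0.996195, -0.087156], [0.087156, 0.996195]]
[[0.996195, -0.087156], [0.087156, 0.996195]] × [6, -8]ᵀ ≈ [6.6744, -7.4466]ᵀ
Result: (6.6744, -7.4466)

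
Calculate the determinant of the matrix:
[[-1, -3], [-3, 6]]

For a 2×2 matrix [[a, b], [c, d]], det = ad - bc
det = (-1)(6) - (-3)(-3) = -6 - 9 = -15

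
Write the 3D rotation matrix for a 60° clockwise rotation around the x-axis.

Rotation matrix for clockwise 60° around x-axis:
A clockwise rotation by 60° is a counterclockwise rotation by -60°.
cos(-60°) = 1/2, sin(-60°) = -√3/2
Result: [[1, 0, 0], [0, 1/2, √3/2], [0, -√3/2, 1/2]]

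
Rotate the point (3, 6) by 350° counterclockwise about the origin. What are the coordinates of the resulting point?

Rotation matrix for 350°: [[cos 350°, -sin 350°], [sin 350°, cos 350°]] ≈ [[0.984808, 0.173648], [-0.173648, 0.984808]]
[[0.984808, 0.173648], [-0.173648, 0.984808]] × [3, 6]ᵀ ≈ [3.9963, 5.3879]ᵀ
Result: (3.9963, 5.3879)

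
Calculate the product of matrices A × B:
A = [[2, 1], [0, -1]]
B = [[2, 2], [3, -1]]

Matrix multiplication:
C[0][0] = 2×2 + 1×3 = 7
C[0][1] = 2×2 + 1×-1 = 3
C[1][0] = 0×2 + -1×3 = -3
C[1][1] = 0×2 + -1×-1 = 1
Result: [[7, 3], [-3, 1]]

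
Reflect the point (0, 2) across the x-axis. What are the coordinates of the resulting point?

Reflection across x-axis: (0, 2) → (0, -2)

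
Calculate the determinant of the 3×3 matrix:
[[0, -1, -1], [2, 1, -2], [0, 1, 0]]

Expansion along first row:
det = 0·det([[1,-2],[1,0]]) - -1·det([[2,-2],[0,0]]) + -1·det([[2,1],[0,1]])
    = 0·(1·0 - -2·1) - -1·(2·0 - -2·0) + -1·(2·1 - 1·0)
    = 0·2 - -1·0 + -1·2
    = 0 + 0 + -2 = -2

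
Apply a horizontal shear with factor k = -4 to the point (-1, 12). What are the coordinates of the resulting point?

Shear matrix for horizontal shear with factor k = -4:
[[1, -4], [0, 1]]
Result: (-1, 12) → (-49, 12)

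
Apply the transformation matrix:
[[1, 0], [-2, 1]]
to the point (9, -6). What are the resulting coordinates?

Matrix multiplication:
[[1, 0], [-2, 1]] × [9, -6]ᵀ
= [(1)(9) + (0)(-6), (-2)(9) + (1)(-6)]ᵀ
= [9, -24]ᵀ
Result: (9, -24)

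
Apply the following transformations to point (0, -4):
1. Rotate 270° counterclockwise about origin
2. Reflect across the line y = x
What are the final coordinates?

Step 1: Rotate 270° → (-4, 0)
Step 2: Reflect across line y = x → (0, -4)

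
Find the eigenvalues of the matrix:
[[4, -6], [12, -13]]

Characteristic equation: det(A - λI) = 0
λ² - (trace)λ + (det) = 0
trace = 4 + -13 = -9, det = (4)(-13) - (-6)(12) = 20
λ² - (-9)λ + (20) = 0
λ = (-9 ± √((-9)² - 4·(20))) / 2 = (-9 ± √1) / 2
Solving: λ = -5, -4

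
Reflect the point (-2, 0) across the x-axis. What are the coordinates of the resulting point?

Reflection across x-axis: (-2, 0) → (-2, 0)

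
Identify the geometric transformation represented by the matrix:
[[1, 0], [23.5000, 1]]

This matrix represents: vertical shear with factor 23.5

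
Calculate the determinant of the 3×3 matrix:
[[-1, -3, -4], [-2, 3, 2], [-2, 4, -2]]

Expansion along first row:
det = -1·det([[3,2],[4,-2]]) - -3·det([[-2,2],[-2,-2]]) + -4·det([[-2,3],[-2,4]])
    = -1·(3·-2 - 2·4) - -3·(-2·-2 - 2·-2) + -4·(-2·4 - 3·-2)
    = -1·-14 - -3·8 + -4·-2
    = 14 + 24 + 8 = 46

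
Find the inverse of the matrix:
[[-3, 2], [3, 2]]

For [[a,b],[c,d]], inverse = (1/det)·[[d,-b],[-c,a]]
det = (-3)(2) - (2)(3) = -6 - 6 = -12
Inverse = (1/-12)·[[2, -2], [-3, -3]]
= [[-1/6, 1/6], [1/4, 1/4]]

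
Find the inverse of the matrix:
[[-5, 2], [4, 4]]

For [[a,b],[c,d]], inverse = (1/det)·[[d,-b],[-c,a]]
det = (-5)(4) - (2)(4) = -20 - 8 = -28
Inverse = (1/-28)·[[4, -2], [-4, -5]]
= [[-1/7, 1/14], [1/7, 5/28]]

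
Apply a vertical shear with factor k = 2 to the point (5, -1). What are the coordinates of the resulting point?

Shear matrix for vertical shear with factor k = 2:
[[1, 0], [2, 1]]
Result: (5, -1) → (5, 9)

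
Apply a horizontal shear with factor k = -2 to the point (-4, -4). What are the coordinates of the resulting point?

Shear matrix for horizontal shear with factor k = -2:
[[1, -2], [0, 1]]
Result: (-4, -4) → (4, -4)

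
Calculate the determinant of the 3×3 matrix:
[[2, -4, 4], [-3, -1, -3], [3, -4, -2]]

Expansion along first row:
det = 2·det([[-1,-3],[-4,-2]]) - -4·det([[-3,-3],[3,-2]]) + 4·det([[-3,-1],[3,-4]])
    = 2·(-1·-2 - -3·-4) - -4·(-3·-2 - -3·3) + 4·(-3·-4 - -1·3)
    = 2·-10 - -4·15 + 4·15
    = -20 + 60 + 60 = 100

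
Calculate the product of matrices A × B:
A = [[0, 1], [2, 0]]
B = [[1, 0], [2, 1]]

Matrix multiplication:
C[0][0] = 0×1 + 1×2 = 2
C[0][1] = 0×0 + 1×1 = 1
C[1][0] = 2×1 + 0×2 = 2
C[1][1] = 2×0 + 0×1 = 0
Result: [[2, 1], [2, 0]]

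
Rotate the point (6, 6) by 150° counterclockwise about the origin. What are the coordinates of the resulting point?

Rotation matrix for 150°: [[cos 150°, -sin 150°], [sin 150°, cos 150°]] ≈ [[-0.866025, -0.500000], [0.500000, -0.866025]]
[[-0.866025, -0.500000], [0.500000, -0.866025]] × [6, 6]ᵀ ≈ [-8.1962, -2.1962]ᵀ
Result: (-8.1962, -2.1962)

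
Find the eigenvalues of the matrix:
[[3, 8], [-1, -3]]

Characteristic equation: det(A - λI) = 0
λ² - (trace)λ + (det) = 0
trace = 3 + -3 = 0, det = (3)(-3) - (8)(-1) = -1
λ² - (0)λ + (-1) = 0
λ = (0 ± √((0)² - 4·(-1))) / 2 = (0 ± √4) / 2
Solving: λ = -1, 1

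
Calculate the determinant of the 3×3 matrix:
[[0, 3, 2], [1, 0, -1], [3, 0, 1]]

Expansion along first row:
det = 0·det([[0,-1],[0,1]]) - 3·det([[1,-1],[3,1]]) + 2·det([[1,0],[3,0]])
    = 0·(0·1 - -1·0) - 3·(1·1 - -1·3) + 2·(1·0 - 0·3)
    = 0·0 - 3·4 + 2·0
    = 0 + -12 + 0 = -12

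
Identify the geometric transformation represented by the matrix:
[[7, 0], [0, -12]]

This matrix represents: non-uniform scaling by sx = 7, sy = -12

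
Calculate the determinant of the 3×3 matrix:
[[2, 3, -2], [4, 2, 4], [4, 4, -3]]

Expansion along first row:
det = 2·det([[2,4],[4,-3]]) - 3·det([[4,4],[4,-3]]) + -2·det([[4,2],[4,4]])
    = 2·(2·-3 - 4·4) - 3·(4·-3 - 4·4) + -2·(4·4 - 2·4)
    = 2·-22 - 3·-28 + -2·8
    = -44 + 84 + -16 = 24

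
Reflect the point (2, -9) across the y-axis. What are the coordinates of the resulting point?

Reflection across y-axis: (2, -9) → (-2, -9)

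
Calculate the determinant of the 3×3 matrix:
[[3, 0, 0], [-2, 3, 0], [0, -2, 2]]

Expansion along first row:
det = 3·det([[3,0],[-2,2]]) - 0·det([[-2,0],[0,2]]) + 0·det([[-2,3],[0,-2]])
    = 3·(3·2 - 0·-2) - 0·(-2·2 - 0·0) + 0·(-2·-2 - 3·0)
    = 3·6 - 0·-4 + 0·4
    = 18 + 0 + 0 = 18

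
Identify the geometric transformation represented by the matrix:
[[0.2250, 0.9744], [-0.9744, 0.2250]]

This matrix represents: rotation by 283° counterclockwise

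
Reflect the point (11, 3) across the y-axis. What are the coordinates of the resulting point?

Reflection across y-axis: (11, 3) → (-11, 3)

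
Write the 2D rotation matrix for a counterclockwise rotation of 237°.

Rotation matrix formula: [[cos θ, -sin θ], [sin θ, cos θ]]
For θ = 237°:
cos(237°) = -0.5446
sin(237°) = -0.8387
Result: [[-0.5446, 0.8387], [-0.8387, -0.5446]]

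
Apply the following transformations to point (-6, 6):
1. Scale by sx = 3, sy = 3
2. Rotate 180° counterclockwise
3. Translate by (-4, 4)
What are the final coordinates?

Step 1: Scale → (-18, 18)
Step 2: Rotate 180° → (18, -18)
Step 3: Translate → (14, -14)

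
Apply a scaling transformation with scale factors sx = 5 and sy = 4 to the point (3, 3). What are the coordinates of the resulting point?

Scaling matrix:
[[5, 0], [0, 4]]
Result: (3 × 5, 3 × 4) = (15, 12)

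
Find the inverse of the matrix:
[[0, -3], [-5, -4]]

For [[a,b],[c,d]], inverse = (1/det)·[[d,-b],[-c,a]]
det = (0)(-4) - (-3)(-5) = 0 - 15 = -15
Inverse = (1/-15)·[[-4, 3], [5, 0]]
= [[4/15, -1/5], [-1/3, 0]]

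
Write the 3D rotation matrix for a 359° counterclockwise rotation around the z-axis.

Rotation matrix for counterclockwise 359° around z-axis:
cos(359°) = 0.9998, sin(359°) = -0.0175
Result: [[0.9998, 0.0175, 0], [-0.0175, 0.9998, 0], [0, 0, 1]]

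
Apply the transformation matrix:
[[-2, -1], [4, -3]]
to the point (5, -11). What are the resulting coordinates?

Matrix multiplication:
[[-2, -1], [4, -3]] × [5, -11]ᵀ
= [(-2)(5) + (-1)(-11), (4)(5) + (-3)(-11)]ᵀ
= [1, 53]ᵀ
Result: (1, 53)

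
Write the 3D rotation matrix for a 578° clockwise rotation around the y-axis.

Rotation matrix for clockwise 578° around y-axis:
A clockwise rotation by 578° is a counterclockwise rotation by -578°.
cos(-578°) = -0.7880, sin(-578°) = 0.6157
Result: [[-0.7880, 0, 0.6157], [0, 1, 0], [-0.6157, 0, -0.7880]]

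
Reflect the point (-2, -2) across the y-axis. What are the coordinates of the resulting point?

Reflection across y-axis: (-2, -2) → (2, -2)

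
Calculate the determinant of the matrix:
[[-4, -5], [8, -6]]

For a 2×2 matrix [[a, b], [c, d]], det = ad - bc
det = (-4)(-6) - (-5)(8) = 24 - -40 = 64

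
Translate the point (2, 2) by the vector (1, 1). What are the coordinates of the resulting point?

Translation by (1, 1) (homogeneous matrix [[1, 0, 1], [0, 1, 1], [0, 0, 1]]):
x' = 2 + 1 = 3
y' = 2 + 1 = 3
Result: (3, 3)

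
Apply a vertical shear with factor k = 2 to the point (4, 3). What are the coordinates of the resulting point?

Shear matrix for vertical shear with factor k = 2:
[[1, 0], [2, 1]]
Result: (4, 3) → (4, 11)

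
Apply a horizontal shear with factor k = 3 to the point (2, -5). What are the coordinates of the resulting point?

Shear matrix for horizontal shear with factor k = 3:
[[1, 3], [0, 1]]
Result: (2, -5) → (-13, -5)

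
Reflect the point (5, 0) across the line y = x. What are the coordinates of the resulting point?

Reflection across line y = x: (5, 0) → (0, 5)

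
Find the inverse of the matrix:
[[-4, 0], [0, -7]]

For [[a,b],[c,d]], inverse = (1/det)·[[d,-b],[-c,a]]
det = (-4)(-7) - (0)(0) = 28 - 0 = 28
Inverse = (1/28)·[[-7, 0], [0, -4]]
= [[-1/4, 0], [0, -1/7]]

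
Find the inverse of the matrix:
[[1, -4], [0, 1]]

For [[a,b],[c,d]], inverse = (1/det)·[[d,-b],[-c,a]]
det = (1)(1) - (-4)(0) = 1 - 0 = 1
Inverse = [[1, 4], [0, 1]]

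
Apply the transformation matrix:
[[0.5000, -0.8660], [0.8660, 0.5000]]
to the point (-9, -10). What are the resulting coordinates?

Matrix multiplication:
[[0.5000, -0.8660], [0.8660, 0.5000]] × [-9, -10]ᵀ
= [(0.5000)(-9) + (-0.8660)(-10), (0.8660)(-9) + (0.5000)(-10)]ᵀ
= [4.1600, -12.7940]ᵀ
Result: (4.1600, -12.7940)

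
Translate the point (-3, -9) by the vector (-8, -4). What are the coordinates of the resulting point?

Translation by (-8, -4) (homogeneous matrix [[1, 0, -8], [0, 1, -4], [0, 0, 1]]):
x' = -3 + -8 = -11
y' = -9 + -4 = -13
Result: (-11, -13)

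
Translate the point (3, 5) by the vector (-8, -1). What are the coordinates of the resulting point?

Translation by (-8, -1) (homogeneous matrix [[1, 0, -8], [0, 1, -1], [0, 0, 1]]):
x' = 3 + -8 = -5
y' = 5 + -1 = 4
Result: (-5, 4)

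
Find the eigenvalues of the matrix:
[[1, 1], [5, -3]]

Characteristic equation: det(A - λI) = 0
λ² - (trace)λ + (det) = 0
trace = 1 + -3 = -2, det = (1)(-3) - (1)(5) = -8
λ² - (-2)λ + (-8) = 0
λ = (-2 ± √((-2)² - 4·(-8))) / 2 = (-2 ± √36) / 2
Solving: λ = -4, 2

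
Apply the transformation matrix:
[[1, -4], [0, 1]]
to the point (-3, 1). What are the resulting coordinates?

Matrix multiplication:
[[1, -4], [0, 1]] × [-3, 1]ᵀ
= [(1)(-3) + (-4)(1), (0)(-3) + (1)(1)]ᵀ
= [-7, 1]ᵀ
Result: (-7, 1)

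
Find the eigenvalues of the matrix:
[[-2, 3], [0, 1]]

Characteristic equation: det(A - λI) = 0
λ² - (trace)λ + (det) = 0
trace = -2 + 1 = -1, det = (-2)(1) - (3)(0) = -2
λ² - (-1)λ + (-2) = 0
λ = (-1 ± √((-1)² - 4·(-2))) / 2 = (-1 ± √9) / 2
Solving: λ = -2, 1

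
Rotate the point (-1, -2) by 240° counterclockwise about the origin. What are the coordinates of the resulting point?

Rotation matrix for 240°: [[cos 240°, -sin 240°], [sin 240°, cos 240°]] ≈ [[-0.500000, 0.866025], [-0.866025, -0.500000]]
[[-0.500000, 0.866025], [-0.866025, -0.500000]] × [-1, -2]ᵀ ≈ [-1.2321, 1.8660]ᵀ
Result: (-1.2321, 1.8660)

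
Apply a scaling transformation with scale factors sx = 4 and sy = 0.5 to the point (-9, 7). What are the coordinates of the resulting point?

Scaling matrix:
[[4, 0], [0, 0.50]]
Result: (-9 × 4, 7 × 0.5) = (-36, 3.5)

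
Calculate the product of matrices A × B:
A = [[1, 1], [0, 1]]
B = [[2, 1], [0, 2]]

Matrix multiplication:
C[0][0] = 1×2 + 1×0 = 2
C[0][1] = 1×1 + 1×2 = 3
C[1][0] = 0×2 + 1×0 = 0
C[1][1] = 0×1 + 1×2 = 2
Result: [[2, 3], [0, 2]]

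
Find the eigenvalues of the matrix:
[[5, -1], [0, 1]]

Characteristic equation: det(A - λI) = 0
λ² - (trace)λ + (det) = 0
trace = 5 + 1 = 6, det = (5)(1) - (-1)(0) = 5
λ² - (6)λ + (5) = 0
λ = (6 ± √((6)² - 4·(5))) / 2 = (6 ± √16) / 2
Solving: λ = 1, 5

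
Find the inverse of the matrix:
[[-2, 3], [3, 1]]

For [[a,b],[c,d]], inverse = (1/det)·[[d,-b],[-c,a]]
det = (-2)(1) - (3)(3) = -2 - 9 = -11
Inverse = (1/-11)·[[1, -3], [-3, -2]]
= [[-1/11, 3/11], [3/11, 2/11]]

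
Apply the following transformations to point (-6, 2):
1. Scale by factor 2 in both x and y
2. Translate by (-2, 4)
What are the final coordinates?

Step 1: Scale (-6, 2) by 2 → (-12, 4)
Step 2: Translate by (-2, 4) → (-14, 8)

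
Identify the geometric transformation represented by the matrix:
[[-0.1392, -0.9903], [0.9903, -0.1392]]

This matrix represents: rotation by 98° counterclockwise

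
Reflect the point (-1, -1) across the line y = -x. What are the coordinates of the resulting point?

Reflection across line y = -x: (-1, -1) → (1, 1)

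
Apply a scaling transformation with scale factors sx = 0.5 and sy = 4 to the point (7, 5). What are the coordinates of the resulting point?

Scaling matrix:
[[0.50, 0], [0, 4]]
Result: (7 × 0.5, 5 × 4) = (3.5, 20)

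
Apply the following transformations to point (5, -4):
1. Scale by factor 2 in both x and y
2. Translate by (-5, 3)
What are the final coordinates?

Step 1: Scale (5, -4) by 2 → (10, -8)
Step 2: Translate by (-5, 3) → (5, -5)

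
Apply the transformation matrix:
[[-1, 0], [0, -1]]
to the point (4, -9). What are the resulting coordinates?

Matrix multiplication:
[[-1, 0], [0, -1]] × [4, -9]ᵀ
= [(-1)(4) + (0)(-9), (0)(4) + (-1)(-9)]ᵀ
= [-4, 9]ᵀ
Result: (-4, 9)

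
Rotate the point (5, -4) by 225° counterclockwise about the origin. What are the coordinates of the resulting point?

Rotation matrix for 225°: [[cos 225°, -sin 225°], [sin 225°, cos 225°]] ≈ [[-0.707107, 0.707107], [-0.707107, -0.707107]]
[[-0.707107, 0.707107], [-0.707107, -0.707107]] × [5, -4]ᵀ ≈ [-6.3640, -0.7071]ᵀ
Result: (-6.3640, -0.7071)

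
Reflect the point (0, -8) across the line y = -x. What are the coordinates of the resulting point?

Reflection across line y = -x: (0, -8) → (8, 0)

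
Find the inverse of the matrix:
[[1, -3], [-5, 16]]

For [[a,b],[c,d]], inverse = (1/det)·[[d,-b],[-c,a]]
det = (1)(16) - (-3)(-5) = 16 - 15 = 1
Inverse = [[16, 3], [5, 1]]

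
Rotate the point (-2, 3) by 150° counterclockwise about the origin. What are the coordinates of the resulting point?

Rotation matrix for 150°: [[cos 150°, -sin 150°], [sin 150°, cos 150°]] ≈ [[-0.866025, -0.500000], [0.500000, -0.866025]]
[[-0.866025, -0.500000], [0.500000, -0.866025]] × [-2, 3]ᵀ ≈ [0.2321, -3.5981]ᵀ
Result: (0.2321, -3.5981)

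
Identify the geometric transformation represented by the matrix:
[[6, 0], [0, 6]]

This matrix represents: uniform scaling by factor 6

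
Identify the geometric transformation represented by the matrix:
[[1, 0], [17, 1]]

This matrix represents: vertical shear with factor 17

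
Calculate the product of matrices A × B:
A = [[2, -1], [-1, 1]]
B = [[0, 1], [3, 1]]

Matrix multiplication:
C[0][0] = 2×0 + -1×3 = -3
C[0][1] = 2×1 + -1×1 = 1
C[1][0] = -1×0 + 1×3 = 3
C[1][1] = -1×1 + 1×1 = 0
Result: [[-3, 1], [3, 0]]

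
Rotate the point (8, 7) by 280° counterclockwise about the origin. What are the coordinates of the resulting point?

Rotation matrix for 280°: [[cos 280°, -sin 280°], [sin 280°, cos 280°]] ≈ [[0.173648, 0.984808], [-0.984808, 0.173648]]
[[0.173648, 0.984808], [-0.984808, 0.173648]] × [8, 7]ᵀ ≈ [8.2828, -6.6629]ᵀ
Result: (8.2828, -6.6629)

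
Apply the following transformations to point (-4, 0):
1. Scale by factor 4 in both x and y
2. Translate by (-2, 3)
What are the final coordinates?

Step 1: Scale (-4, 0) by 4 → (-16, 0)
Step 2: Translate by (-2, 3) → (-18, 3)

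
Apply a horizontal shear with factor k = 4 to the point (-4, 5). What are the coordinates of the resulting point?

Shear matrix for horizontal shear with factor k = 4:
[[1, 4], [0, 1]]
Result: (-4, 5) → (16, 5)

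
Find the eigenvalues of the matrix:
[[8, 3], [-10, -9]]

Characteristic equation: det(A - λI) = 0
λ² - (trace)λ + (det) = 0
trace = 8 + -9 = -1, det = (8)(-9) - (3)(-10) = -42
λ² - (-1)λ + (-42) = 0
λ = (-1 ± √((-1)² - 4·(-42))) / 2 = (-1 ± √169) / 2
Solving: λ = -7, 6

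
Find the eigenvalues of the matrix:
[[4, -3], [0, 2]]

Characteristic equation: det(A - λI) = 0
λ² - (trace)λ + (det) = 0
trace = 4 + 2 = 6, det = (4)(2) - (-3)(0) = 8
λ² - (6)λ + (8) = 0
λ = (6 ± √((6)² - 4·(8))) / 2 = (6 ± √4) / 2
Solving: λ = 2, 4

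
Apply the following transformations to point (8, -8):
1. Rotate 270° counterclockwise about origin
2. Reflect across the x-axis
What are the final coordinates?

Step 1: Rotate 270° → (-8, -8)
Step 2: Reflect across x-axis → (-8, 8)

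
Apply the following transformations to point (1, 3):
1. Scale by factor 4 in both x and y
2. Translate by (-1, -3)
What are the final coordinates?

Step 1: Scale (1, 3) by 4 → (4, 12)
Step 2: Translate by (-1, -3) → (3, 9)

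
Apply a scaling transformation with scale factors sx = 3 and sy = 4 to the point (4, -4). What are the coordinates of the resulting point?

Scaling matrix:
[[3, 0], [0, 4]]
Result: (4 × 3, -4 × 4) = (12, -16)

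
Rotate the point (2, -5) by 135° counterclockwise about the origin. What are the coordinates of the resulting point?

Rotation matrix for 135°: [[cos 135°, -sin 135°], [sin 135°, cos 135°]] ≈ [[-0.707107, -0.707107], [0.707107, -0.707107]]
[[-0.707107, -0.707107], [0.707107, -0.707107]] × [2, -5]ᵀ ≈ [2.1213, 4.9497]ᵀ
Result: (2.1213, 4.9497)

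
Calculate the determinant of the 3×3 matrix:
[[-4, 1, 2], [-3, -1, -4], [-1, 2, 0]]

Expansion along first row:
det = -4·det([[-1,-4],[2,0]]) - 1·det([[-3,-4],[-1,0]]) + 2·det([[-3,-1],[-1,2]])
    = -4·(-1·0 - -4·2) - 1·(-3·0 - -4·-1) + 2·(-3·2 - -1·-1)
    = -4·8 - 1·-4 + 2·-7
    = -32 + 4 + -14 = -42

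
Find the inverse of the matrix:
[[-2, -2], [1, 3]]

For [[a,b],[c,d]], inverse = (1/det)·[[d,-b],[-c,a]]
det = (-2)(3) - (-2)(1) = -6 - -2 = -4
Inverse = (1/-4)·[[3, 2], [-1, -2]]
= [[-3/4, -1/2], [1/4, 1/2]]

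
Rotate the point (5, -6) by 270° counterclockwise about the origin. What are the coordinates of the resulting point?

Rotation matrix for 270°: [[cos 270°, -sin 270°], [sin 270°, cos 270°]] = [[0, 1], [-1, 0]]
[[0, 1], [-1, 0]] × [5, -6]ᵀ = [-6, -5]ᵀ
Result: (-6, -5)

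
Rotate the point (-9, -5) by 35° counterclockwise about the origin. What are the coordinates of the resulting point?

Rotation matrix for 35°: [[cos 35°, -sin 35°], [sin 35°, cos 35°]] ≈ [[0.819152, -0.573576], [0.573576, 0.819152]]
[[0.819152, -0.573576], [0.573576, 0.819152]] × [-9, -5]ᵀ ≈ [-4.5045, -9.2579]ᵀ
Result: (-4.5045, -9.2579)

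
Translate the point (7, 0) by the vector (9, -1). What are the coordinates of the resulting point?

Translation by (9, -1) (homogeneous matrix [[1, 0, 9], [0, 1, -1], [0, 0, 1]]):
x' = 7 + 9 = 16
y' = 0 + -1 = -1
Result: (16, -1)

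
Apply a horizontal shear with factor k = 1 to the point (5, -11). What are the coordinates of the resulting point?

Shear matrix for horizontal shear with factor k = 1:
[[1, 1], [0, 1]]
Result: (5, -11) → (-6, -11)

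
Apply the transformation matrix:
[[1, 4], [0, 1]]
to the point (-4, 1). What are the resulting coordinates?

Matrix multiplication:
[[1, 4], [0, 1]] × [-4, 1]ᵀ
= [(1)(-4) + (4)(1), (0)(-4) + (1)(1)]ᵀ
= [0, 1]ᵀ
Result: (0, 1)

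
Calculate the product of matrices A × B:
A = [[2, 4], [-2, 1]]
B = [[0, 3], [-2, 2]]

Matrix multiplication:
C[0][0] = 2×0 + 4×-2 = -8
C[0][1] = 2×3 + 4×2 = 14
C[1][0] = -2×0 + 1×-2 = -2
C[1][1] = -2×3 + 1×2 = -4
Result: [[-8, 14], [-2, -4]]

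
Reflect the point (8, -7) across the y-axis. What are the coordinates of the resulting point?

Reflection across y-axis: (8, -7) → (-8, -7)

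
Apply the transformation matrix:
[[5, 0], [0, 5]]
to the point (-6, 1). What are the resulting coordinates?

Matrix multiplication:
[[5, 0], [0, 5]] × [-6, 1]ᵀ
= [(5)(-6) + (0)(1), (0)(-6) + (5)(1)]ᵀ
= [-30, 5]ᵀ
Result: (-30, 5)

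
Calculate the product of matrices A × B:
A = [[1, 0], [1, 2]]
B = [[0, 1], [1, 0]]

Matrix multiplication:
C[0][0] = 1×0 + 0×1 = 0
C[0][1] = 1×1 + 0×0 = 1
C[1][0] = 1×0 + 2×1 = 2
C[1][1] = 1×1 + 2×0 = 1
Result: [[0, 1], [2, 1]]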